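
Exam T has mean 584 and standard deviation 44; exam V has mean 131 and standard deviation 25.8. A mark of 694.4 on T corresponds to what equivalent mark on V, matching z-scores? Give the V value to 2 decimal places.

V = 195.73

z = (694.4 − 584)/44 ≈ 2.5091.
V = 131 + z·25.8 = 131 + (694.4 − 584)·25.8/44 ≈ 195.73.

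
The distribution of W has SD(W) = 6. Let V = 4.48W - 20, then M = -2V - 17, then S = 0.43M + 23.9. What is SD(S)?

SD(V) = |4.48|·6 = 26.88.
SD(M) = |-2|·26.88 = 53.76.
SD(S) = |0.43|·53.76 = 23.1168.

SD(S) = 23.1168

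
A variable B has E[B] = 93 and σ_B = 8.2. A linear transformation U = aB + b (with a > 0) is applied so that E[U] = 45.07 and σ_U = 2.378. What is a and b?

σ_U = a·σ_B (a > 0), so a = 2.378/8.2 = 0.29.
E[U] = a·E[B] + b, so b = 45.07 − 0.29·93 = 18.1.

a = 0.29, b = 18.1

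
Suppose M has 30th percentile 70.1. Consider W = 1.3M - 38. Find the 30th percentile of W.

30th percentile of W = 53.13

Since a = 1.3 > 0 the transformation is increasing, so the 30th percentile of W = a·(P_{30} of M) + b = 1.3·70.1 + (-38) = 53.13.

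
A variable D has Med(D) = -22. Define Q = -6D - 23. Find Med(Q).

A linear map preserves order up to sign, so Med(Q) = a·Med(D) + b = (-6)·(-22) + (-23) = 109.

Med(Q) = 109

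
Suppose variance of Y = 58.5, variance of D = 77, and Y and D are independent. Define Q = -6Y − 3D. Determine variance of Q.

variance of Q = a²·variance of Y + b²·variance of D + 2ab·Cov[Y, D] with a = -6, b = -3.
Independence gives Cov[Y, D] = 0.
= (-6)²·58.5 + (-3)²·77 + 2·(-6)·(-3)·0
= 2106 + 693 + 0 = 2799.

variance of Q = 2799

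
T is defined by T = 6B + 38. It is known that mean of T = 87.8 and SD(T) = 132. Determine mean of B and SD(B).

mean of B = 8.3, SD(B) = 22

From T = 6B + 38: mean of T = a·mean of B + b, so mean of B = (mean of T − b)/a = (87.8 − 38)/6 = 8.3.
SD(T) = |a|·SD(B), so SD(B) = 132/|6| = 22.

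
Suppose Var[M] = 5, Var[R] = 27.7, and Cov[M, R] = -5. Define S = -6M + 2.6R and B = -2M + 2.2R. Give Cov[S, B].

Cov[S, B] = 310.444

By bilinearity, Cov[S, B] = ac·Var[M] + bd·Var[R] + (ad+bc)·Cov[M, R], with a=-6, b=2.6, c=-2, d=2.2.
ac·Var[M] = (-6)·(-2)·5 = 60
bd·Var[R] = 2.6·2.2·27.7 = 158.444
(ad+bc)·Cov[M, R] = (-18.4)·(-5) = 92
Cov[S, B] = 60 + 158.444 + 92 = 310.444.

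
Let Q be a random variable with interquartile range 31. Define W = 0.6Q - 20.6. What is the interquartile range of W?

IQR(W) = 18.6

Under W = aQ + b, IQR(W) = |a|·IQR(Q) = |0.6|·31 = 18.6 (shifts cancel; spread scales by |a|).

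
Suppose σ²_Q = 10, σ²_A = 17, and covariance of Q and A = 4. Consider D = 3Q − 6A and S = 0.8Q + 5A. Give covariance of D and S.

covariance of D and S = -445.2

By bilinearity, covariance of D and S = ac·σ²_Q + bd·σ²_A + (ad+bc)·covariance of Q and A, with a=3, b=-6, c=0.8, d=5.
ac·σ²_Q = 3·0.8·10 = 24
bd·σ²_A = (-6)·5·17 = -510
(ad+bc)·covariance of Q and A = (10.2)·4 = 40.8
covariance of D and S = 24 + (-510) + 40.8 = -445.2.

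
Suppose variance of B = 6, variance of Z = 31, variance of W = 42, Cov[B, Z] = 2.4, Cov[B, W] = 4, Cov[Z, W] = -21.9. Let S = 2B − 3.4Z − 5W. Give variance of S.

variance of S = a²·variance of B + b²·variance of Z + c²·variance of W + 2ab·Cov[B, Z] + 2ac·Cov[B, W] + 2bc·Cov[Z, W], with a = 2, b = -3.4, c = -5.
= 24 + 358.36 + 1050 + (-32.64) + (-80) + (-744.6)
= 575.12.

variance of S = 575.12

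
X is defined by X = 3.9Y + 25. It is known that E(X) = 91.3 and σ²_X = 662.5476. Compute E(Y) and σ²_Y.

E(Y) = 17, σ²_Y = 43.56

From X = 3.9Y + 25: E(X) = a·E(Y) + b, so E(Y) = (E(X) − b)/a = (91.3 − 25)/3.9 = 17.
σ²_X = a²·σ²_Y, so σ²_Y = 662.5476/3.9² = 43.56.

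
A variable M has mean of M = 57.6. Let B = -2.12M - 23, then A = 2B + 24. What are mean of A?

mean of B = (-2.12)·57.6 + (-23) = -145.112.
mean of A = 2·(-145.112) + 24 = -266.224.

mean of A = -266.224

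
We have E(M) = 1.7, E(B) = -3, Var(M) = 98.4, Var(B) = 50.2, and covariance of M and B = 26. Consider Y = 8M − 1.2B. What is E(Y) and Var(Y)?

E(Y) = 8·E(M) + (-1.2)·E(B) = 8·1.7 + (-1.2)·(-3) = 17.2.
Var(Y) = a²·Var(M) + b²·Var(B) + 2ab·covariance of M and B with a = 8, b = -1.2.
= 8²·98.4 + (-1.2)²·50.2 + 2·8·(-1.2)·26
= 6297.6 + 72.288 + (-499.2) = 5870.688.

E(Y) = 17.2, Var(Y) = 5870.688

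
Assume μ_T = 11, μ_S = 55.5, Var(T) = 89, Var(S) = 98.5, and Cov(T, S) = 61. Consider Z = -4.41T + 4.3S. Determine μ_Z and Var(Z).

μ_Z = 190.14, Var(Z) = 1238.6599

μ_Z = (-4.41)·μ_T + 4.3·μ_S = (-4.41)·11 + 4.3·55.5 = 190.14.
Var(Z) = a²·Var(T) + b²·Var(S) + 2ab·Cov(T, S) with a = -4.41, b = 4.3.
= (-4.41)²·89 + 4.3²·98.5 + 2·(-4.41)·4.3·61
= 1730.8809 + 1821.265 + (-2313.486) = 1238.6599.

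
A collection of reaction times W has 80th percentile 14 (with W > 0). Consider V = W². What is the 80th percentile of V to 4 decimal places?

80th percentile of V = 196

W² is increasing, so P_{80}(V) = g(P_{80}(W)) = 196.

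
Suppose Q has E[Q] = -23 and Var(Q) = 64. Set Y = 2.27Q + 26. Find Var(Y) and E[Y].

Y = 2.27Q + 26 is linear with a = 2.27, b = 26.
Var(Y) = a²·Var(Q) = 2.27²·64 = 329.7856 (the additive constant 26 does not affect variance).
E[Y] = a·E[Q] + b = 2.27·(-23) + 26 = -26.21.

Var(Y) = 329.7856, E[Y] = -26.21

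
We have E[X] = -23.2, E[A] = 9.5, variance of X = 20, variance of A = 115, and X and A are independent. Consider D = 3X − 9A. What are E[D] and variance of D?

E[D] = -155.1, variance of D = 9495

E[D] = 3·E[X] + (-9)·E[A] = 3·(-23.2) + (-9)·9.5 = -155.1.
variance of D = a²·variance of X + b²·variance of A + 2ab·Cov(X, A) with a = 3, b = -9.
Independence gives Cov(X, A) = 0.
= 3²·20 + (-9)²·115 + 2·3·(-9)·0
= 180 + 9315 + 0 = 9495.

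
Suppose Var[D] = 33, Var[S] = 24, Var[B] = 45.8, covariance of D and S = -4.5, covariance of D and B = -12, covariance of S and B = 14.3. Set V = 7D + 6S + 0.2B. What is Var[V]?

Var[V] = 2105.552

Var[V] = a²·Var[D] + b²·Var[S] + c²·Var[B] + 2ab·covariance of D and S + 2ac·covariance of D and B + 2bc·covariance of S and B, with a = 7, b = 6, c = 0.2.
= 1617 + 864 + 1.832 + (-378) + (-33.6) + 34.32
= 2105.552.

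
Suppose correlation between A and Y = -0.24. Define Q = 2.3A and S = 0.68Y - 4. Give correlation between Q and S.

Linear rescalings preserve correlation up to sign; here the slopes 2.3 and 0.68 have the same sign, so correlation between Q and S = correlation between A and Y = -0.24.

correlation between Q and S = -0.24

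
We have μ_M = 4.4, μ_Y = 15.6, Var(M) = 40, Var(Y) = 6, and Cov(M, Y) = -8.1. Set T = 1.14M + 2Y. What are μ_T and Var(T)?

μ_T = 1.14·μ_M + 2·μ_Y = 1.14·4.4 + 2·15.6 = 36.216.
Var(T) = a²·Var(M) + b²·Var(Y) + 2ab·Cov(M, Y) with a = 1.14, b = 2.
= 1.14²·40 + 2²·6 + 2·1.14·2·(-8.1)
= 51.984 + 24 + (-36.936) = 39.048.

μ_T = 36.216, Var(T) = 39.048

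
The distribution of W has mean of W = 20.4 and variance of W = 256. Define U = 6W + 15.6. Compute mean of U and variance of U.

U = 6W + 15.6 is linear with a = 6, b = 15.6.
mean of U = a·mean of W + b = 6·20.4 + 15.6 = 138.
variance of U = a²·variance of W = 6²·256 = 9216 (the additive constant 15.6 does not affect variance).

mean of U = 138, variance of U = 9216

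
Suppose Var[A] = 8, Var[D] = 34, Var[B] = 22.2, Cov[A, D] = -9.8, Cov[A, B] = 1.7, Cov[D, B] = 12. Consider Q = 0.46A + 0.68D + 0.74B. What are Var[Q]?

Var[Q] = a²·Var[A] + b²·Var[D] + c²·Var[B] + 2ab·Cov[A, D] + 2ac·Cov[A, B] + 2bc·Cov[D, B], with a = 0.46, b = 0.68, c = 0.74.
= 1.6928 + 15.7216 + 12.15672 + (-6.13088) + 1.15736 + 12.0768
= 36.6744.

Var[Q] = 36.6744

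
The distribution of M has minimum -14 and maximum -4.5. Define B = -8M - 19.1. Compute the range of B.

Range of M = -4.5 − (-14) = 9.5.
Range(B) = |a|·Range(M) = |-8|·9.5 = 76.

Range(B) = 76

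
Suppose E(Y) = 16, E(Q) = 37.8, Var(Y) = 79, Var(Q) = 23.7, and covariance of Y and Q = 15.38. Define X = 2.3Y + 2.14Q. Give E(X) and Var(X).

E(X) = 117.692, Var(X) = 677.84724

E(X) = 2.3·E(Y) + 2.14·E(Q) = 2.3·16 + 2.14·37.8 = 117.692.
Var(X) = a²·Var(Y) + b²·Var(Q) + 2ab·covariance of Y and Q with a = 2.3, b = 2.14.
= 2.3²·79 + 2.14²·23.7 + 2·2.3·2.14·15.38
= 417.91 + 108.53652 + 151.40072 = 677.84724.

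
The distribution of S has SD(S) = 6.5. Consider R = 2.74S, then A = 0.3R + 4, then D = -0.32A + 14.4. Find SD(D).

SD(D) = 1.70976

SD(R) = |2.74|·6.5 = 17.81.
SD(A) = |0.3|·17.81 = 5.343.
SD(D) = |-0.32|·5.343 = 1.70976.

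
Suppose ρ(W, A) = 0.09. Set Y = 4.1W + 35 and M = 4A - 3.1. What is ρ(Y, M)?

Linear rescalings preserve correlation up to sign; here the slopes 4.1 and 4 have the same sign, so ρ(Y, M) = ρ(W, A) = 0.09.

ρ(Y, M) = 0.09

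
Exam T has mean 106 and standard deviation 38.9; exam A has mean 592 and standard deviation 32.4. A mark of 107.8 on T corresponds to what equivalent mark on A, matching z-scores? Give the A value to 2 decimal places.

A = 593.50

z = (107.8 − 106)/38.9 ≈ 0.0463.
A = 592 + z·32.4 = 592 + (107.8 − 106)·32.4/38.9 ≈ 593.50.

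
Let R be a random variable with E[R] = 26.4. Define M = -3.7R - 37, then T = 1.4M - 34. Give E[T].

E[M] = (-3.7)·26.4 + (-37) = -134.68.
E[T] = 1.4·(-134.68) + (-34) = -222.552.

E[T] = -222.552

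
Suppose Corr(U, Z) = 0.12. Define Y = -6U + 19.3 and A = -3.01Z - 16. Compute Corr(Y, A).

Corr(Y, A) = 0.12

Linear rescalings preserve correlation up to sign; here the slopes -6 and -3.01 have the same sign, so Corr(Y, A) = Corr(U, Z) = 0.12.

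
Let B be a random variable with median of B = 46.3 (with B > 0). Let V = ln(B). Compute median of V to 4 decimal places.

median of V = 3.8351

ln(B) is monotone on this domain, so median of V = ln(46.3) ≈ 3.8351.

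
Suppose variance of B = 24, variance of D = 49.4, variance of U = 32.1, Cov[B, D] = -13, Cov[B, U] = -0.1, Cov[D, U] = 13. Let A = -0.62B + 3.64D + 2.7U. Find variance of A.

variance of A = 1212.30444

variance of A = a²·variance of B + b²·variance of D + c²·variance of U + 2ab·Cov[B, D] + 2ac·Cov[B, U] + 2bc·Cov[D, U], with a = -0.62, b = 3.64, c = 2.7.
= 9.2256 + 654.53024 + 234.009 + 58.6768 + 0.3348 + 255.528
= 1212.30444.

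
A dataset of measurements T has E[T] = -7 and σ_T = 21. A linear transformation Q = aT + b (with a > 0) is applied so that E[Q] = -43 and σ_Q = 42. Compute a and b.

a = 2, b = -29

σ_Q = a·σ_T (a > 0), so a = 42/21 = 2.
E[Q] = a·E[T] + b, so b = -43 − 2·(-7) = -29.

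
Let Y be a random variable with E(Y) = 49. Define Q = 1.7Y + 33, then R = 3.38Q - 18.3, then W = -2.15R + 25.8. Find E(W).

E(Q) = 1.7·49 + 33 = 116.3.
E(R) = 3.38·116.3 + (-18.3) = 374.794.
E(W) = (-2.15)·374.794 + 25.8 = -780.0071.

E(W) = -780.0071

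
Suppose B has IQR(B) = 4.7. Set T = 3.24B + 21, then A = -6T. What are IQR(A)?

IQR(T) = |3.24|·4.7 = 15.228.
IQR(A) = |-6|·15.228 = 91.368.

IQR(A) = 91.368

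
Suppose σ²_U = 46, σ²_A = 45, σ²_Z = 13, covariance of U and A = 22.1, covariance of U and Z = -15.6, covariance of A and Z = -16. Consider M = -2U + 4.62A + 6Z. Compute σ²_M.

σ²_M = 691.45

σ²_M = a²·σ²_U + b²·σ²_A + c²·σ²_Z + 2ab·covariance of U and A + 2ac·covariance of U and Z + 2bc·covariance of A and Z, with a = -2, b = 4.62, c = 6.
= 184 + 960.498 + 468 + (-408.408) + 374.4 + (-887.04)
= 691.45.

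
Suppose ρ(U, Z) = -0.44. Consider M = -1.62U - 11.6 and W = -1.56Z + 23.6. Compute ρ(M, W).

ρ(M, W) = -0.44

Linear rescalings preserve correlation up to sign; here the slopes -1.62 and -1.56 have the same sign, so ρ(M, W) = ρ(U, Z) = -0.44.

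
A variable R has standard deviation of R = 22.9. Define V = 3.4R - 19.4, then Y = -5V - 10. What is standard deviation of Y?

standard deviation of Y = 389.3

standard deviation of V = |3.4|·22.9 = 77.86.
standard deviation of Y = |-5|·77.86 = 389.3.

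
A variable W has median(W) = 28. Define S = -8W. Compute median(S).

A linear map preserves order up to sign, so median(S) = a·median(W) + b = (-8)·28 = -224.

median(S) = -224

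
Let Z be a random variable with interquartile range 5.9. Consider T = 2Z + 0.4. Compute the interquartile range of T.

IQR(T) = 11.8

Under T = aZ + b, IQR(T) = |a|·IQR(Z) = |2|·5.9 = 11.8 (shifts cancel; spread scales by |a|).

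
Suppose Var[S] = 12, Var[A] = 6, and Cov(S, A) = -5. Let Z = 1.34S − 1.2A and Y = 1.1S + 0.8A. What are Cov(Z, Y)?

Cov(Z, Y) = 13.168

By bilinearity, Cov(Z, Y) = ac·Var[S] + bd·Var[A] + (ad+bc)·Cov(S, A), with a=1.34, b=-1.2, c=1.1, d=0.8.
ac·Var[S] = 1.34·1.1·12 = 17.688
bd·Var[A] = (-1.2)·0.8·6 = -5.76
(ad+bc)·Cov(S, A) = (-0.248)·(-5) = 1.24
Cov(Z, Y) = 17.688 + (-5.76) + 1.24 = 13.168.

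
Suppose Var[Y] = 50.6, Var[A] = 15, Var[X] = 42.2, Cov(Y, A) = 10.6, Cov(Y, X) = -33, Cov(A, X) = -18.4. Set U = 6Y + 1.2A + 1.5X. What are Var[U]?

Var[U] = a²·Var[Y] + b²·Var[A] + c²·Var[X] + 2ab·Cov(Y, A) + 2ac·Cov(Y, X) + 2bc·Cov(A, X), with a = 6, b = 1.2, c = 1.5.
= 1821.6 + 21.6 + 94.95 + 152.64 + (-594) + (-66.24)
= 1430.55.

Var[U] = 1430.55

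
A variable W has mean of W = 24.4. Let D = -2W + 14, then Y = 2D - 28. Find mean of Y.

mean of Y = -97.6

mean of D = (-2)·24.4 + 14 = -34.8.
mean of Y = 2·(-34.8) + (-28) = -97.6.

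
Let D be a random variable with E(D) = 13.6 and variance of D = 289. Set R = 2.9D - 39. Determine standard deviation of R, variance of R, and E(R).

R = 2.9D - 39 is linear with a = 2.9, b = -39.
standard deviation of D = √289 = 17.
standard deviation of R = |a|·standard deviation of D = |2.9|·17 = 49.3.
variance of R = a²·variance of D = 2.9²·289 = 2430.49 (the additive constant -39 does not affect variance).
E(R) = a·E(D) + b = 2.9·13.6 + (-39) = 0.44.

standard deviation of R = 49.3, variance of R = 2430.49, E(R) = 0.44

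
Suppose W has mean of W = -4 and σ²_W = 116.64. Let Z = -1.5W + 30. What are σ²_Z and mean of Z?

Z = -1.5W + 30 is linear with a = -1.5, b = 30.
σ²_Z = a²·σ²_W = (-1.5)²·116.64 = 262.44 (the additive constant 30 does not affect variance).
mean of Z = a·mean of W + b = (-1.5)·(-4) + 30 = 36.

σ²_Z = 262.44, mean of Z = 36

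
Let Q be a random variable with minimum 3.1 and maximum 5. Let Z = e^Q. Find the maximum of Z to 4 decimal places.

e^Q is increasing on this domain, so max(Z) comes from max(Q) = 5: max(Z) = exp(5) ≈ 148.4132.

max(Z) = 148.4132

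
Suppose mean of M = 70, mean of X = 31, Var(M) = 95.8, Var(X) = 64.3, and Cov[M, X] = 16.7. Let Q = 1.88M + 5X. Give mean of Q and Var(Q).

mean of Q = 286.6, Var(Q) = 2260.05552

mean of Q = 1.88·mean of M + 5·mean of X = 1.88·70 + 5·31 = 286.6.
Var(Q) = a²·Var(M) + b²·Var(X) + 2ab·Cov[M, X] with a = 1.88, b = 5.
= 1.88²·95.8 + 5²·64.3 + 2·1.88·5·16.7
= 338.59552 + 1607.5 + 313.96 = 2260.05552.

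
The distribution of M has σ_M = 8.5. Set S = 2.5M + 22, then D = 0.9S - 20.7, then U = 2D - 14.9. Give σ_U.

σ_S = |2.5|·8.5 = 21.25.
σ_D = |0.9|·21.25 = 19.125.
σ_U = |2|·19.125 = 38.25.

σ_U = 38.25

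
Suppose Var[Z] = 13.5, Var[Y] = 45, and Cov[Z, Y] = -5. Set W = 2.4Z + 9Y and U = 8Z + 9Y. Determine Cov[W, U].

Cov[W, U] = 3436.2

By bilinearity, Cov[W, U] = ac·Var[Z] + bd·Var[Y] + (ad+bc)·Cov[Z, Y], with a=2.4, b=9, c=8, d=9.
ac·Var[Z] = 2.4·8·13.5 = 259.2
bd·Var[Y] = 9·9·45 = 3645
(ad+bc)·Cov[Z, Y] = (93.6)·(-5) = -468
Cov[W, U] = 259.2 + 3645 + (-468) = 3436.2.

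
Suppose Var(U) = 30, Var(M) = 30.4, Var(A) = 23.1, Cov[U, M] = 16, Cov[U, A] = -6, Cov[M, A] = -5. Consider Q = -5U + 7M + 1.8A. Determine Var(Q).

Var(Q) = a²·Var(U) + b²·Var(M) + c²·Var(A) + 2ab·Cov[U, M] + 2ac·Cov[U, A] + 2bc·Cov[M, A], with a = -5, b = 7, c = 1.8.
= 750 + 1489.6 + 74.844 + (-1120) + 108 + (-126)
= 1176.444.

Var(Q) = 1176.444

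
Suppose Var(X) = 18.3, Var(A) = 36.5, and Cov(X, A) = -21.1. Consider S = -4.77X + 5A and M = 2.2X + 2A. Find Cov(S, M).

By bilinearity, Cov(S, M) = ac·Var(X) + bd·Var(A) + (ad+bc)·Cov(X, A), with a=-4.77, b=5, c=2.2, d=2.
ac·Var(X) = (-4.77)·2.2·18.3 = -192.0402
bd·Var(A) = 5·2·36.5 = 365
(ad+bc)·Cov(X, A) = (1.46)·(-21.1) = -30.806
Cov(S, M) = -192.0402 + 365 + (-30.806) = 142.1538.

Cov(S, M) = 142.1538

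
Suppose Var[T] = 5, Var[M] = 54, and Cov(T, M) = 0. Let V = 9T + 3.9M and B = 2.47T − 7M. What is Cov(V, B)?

Cov(V, B) = -1363.05

By bilinearity, Cov(V, B) = ac·Var[T] + bd·Var[M] + (ad+bc)·Cov(T, M), with a=9, b=3.9, c=2.47, d=-7.
ac·Var[T] = 9·2.47·5 = 111.15
bd·Var[M] = 3.9·(-7)·54 = -1474.2
(ad+bc)·Cov(T, M) = (-53.367)·0 = 0
Cov(V, B) = 111.15 + (-1474.2) + 0 = -1363.05.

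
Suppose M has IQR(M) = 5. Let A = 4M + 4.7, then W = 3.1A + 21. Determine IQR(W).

IQR(W) = 62

IQR(A) = |4|·5 = 20.
IQR(W) = |3.1|·20 = 62.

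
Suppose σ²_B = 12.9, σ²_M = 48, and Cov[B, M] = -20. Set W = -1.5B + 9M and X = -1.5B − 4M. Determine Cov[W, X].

By bilinearity, Cov[W, X] = ac·σ²_B + bd·σ²_M + (ad+bc)·Cov[B, M], with a=-1.5, b=9, c=-1.5, d=-4.
ac·σ²_B = (-1.5)·(-1.5)·12.9 = 29.025
bd·σ²_M = 9·(-4)·48 = -1728
(ad+bc)·Cov[B, M] = (-7.5)·(-20) = 150
Cov[W, X] = 29.025 + (-1728) + 150 = -1548.975.

Cov[W, X] = -1548.975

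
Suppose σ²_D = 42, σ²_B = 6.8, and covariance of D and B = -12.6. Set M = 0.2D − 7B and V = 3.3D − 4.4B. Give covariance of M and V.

covariance of M and V = 539.308

By bilinearity, covariance of M and V = ac·σ²_D + bd·σ²_B + (ad+bc)·covariance of D and B, with a=0.2, b=-7, c=3.3, d=-4.4.
ac·σ²_D = 0.2·3.3·42 = 27.72
bd·σ²_B = (-7)·(-4.4)·6.8 = 209.44
(ad+bc)·covariance of D and B = (-23.98)·(-12.6) = 302.148
covariance of M and V = 27.72 + 209.44 + 302.148 = 539.308.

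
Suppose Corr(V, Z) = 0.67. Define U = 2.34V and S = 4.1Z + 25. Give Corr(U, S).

Linear rescalings preserve correlation up to sign; here the slopes 2.34 and 4.1 have the same sign, so Corr(U, S) = Corr(V, Z) = 0.67.

Corr(U, S) = 0.67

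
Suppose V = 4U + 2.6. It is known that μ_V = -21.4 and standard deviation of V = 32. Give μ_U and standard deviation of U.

From V = 4U + 2.6: μ_V = a·μ_U + b, so μ_U = (μ_V − b)/a = (-21.4 − 2.6)/4 = -6.
standard deviation of V = |a|·standard deviation of U, so standard deviation of U = 32/|4| = 8.

μ_U = -6, standard deviation of U = 8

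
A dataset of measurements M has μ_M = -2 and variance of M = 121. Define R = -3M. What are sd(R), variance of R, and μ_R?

sd(R) = 33, variance of R = 1089, μ_R = 6

R = -3M is linear with a = -3, b = 0.
sd(M) = √121 = 11.
sd(R) = |a|·sd(M) = |-3|·11 = 33.
variance of R = a²·variance of M = (-3)²·121 = 1089.
μ_R = a·μ_M + b = (-3)·(-2) = 6.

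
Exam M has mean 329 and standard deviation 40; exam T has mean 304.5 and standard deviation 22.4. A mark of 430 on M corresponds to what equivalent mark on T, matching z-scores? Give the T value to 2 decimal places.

z = (430 − 329)/40 = 2.525.
T = 304.5 + z·22.4 = 304.5 + (430 − 329)·22.4/40 = 361.06.

T = 361.06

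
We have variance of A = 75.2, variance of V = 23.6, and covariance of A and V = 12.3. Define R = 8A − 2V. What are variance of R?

variance of R = a²·variance of A + b²·variance of V + 2ab·covariance of A and V with a = 8, b = -2.
= 8²·75.2 + (-2)²·23.6 + 2·8·(-2)·12.3
= 4812.8 + 94.4 + (-393.6) = 4513.6.

variance of R = 4513.6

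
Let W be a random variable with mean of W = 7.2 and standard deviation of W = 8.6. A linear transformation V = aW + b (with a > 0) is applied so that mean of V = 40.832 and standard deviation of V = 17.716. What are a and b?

a = 2.06, b = 26

standard deviation of V = a·standard deviation of W (a > 0), so a = 17.716/8.6 = 2.06.
mean of V = a·mean of W + b, so b = 40.832 − 2.06·7.2 = 26.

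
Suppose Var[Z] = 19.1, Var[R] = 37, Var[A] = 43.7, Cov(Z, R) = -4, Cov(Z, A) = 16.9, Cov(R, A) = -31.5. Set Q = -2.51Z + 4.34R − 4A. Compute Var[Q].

Var[Q] = a²·Var[Z] + b²·Var[R] + c²·Var[A] + 2ab·Cov(Z, R) + 2ac·Cov(Z, A) + 2bc·Cov(R, A), with a = -2.51, b = 4.34, c = -4.
= 120.33191 + 696.9172 + 699.2 + 87.1472 + 339.352 + 1093.68
= 3036.62831.

Var[Q] = 3036.62831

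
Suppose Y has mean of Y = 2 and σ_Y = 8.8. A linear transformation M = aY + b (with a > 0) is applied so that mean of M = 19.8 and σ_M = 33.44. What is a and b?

a = 3.8, b = 12.2

σ_M = a·σ_Y (a > 0), so a = 33.44/8.8 = 3.8.
mean of M = a·mean of Y + b, so b = 19.8 − 3.8·2 = 12.2.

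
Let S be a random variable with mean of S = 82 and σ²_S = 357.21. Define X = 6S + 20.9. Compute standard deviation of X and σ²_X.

standard deviation of X = 113.4, σ²_X = 12859.56

X = 6S + 20.9 is linear with a = 6, b = 20.9.
standard deviation of S = √357.21 = 18.9.
standard deviation of X = |a|·standard deviation of S = |6|·18.9 = 113.4.
σ²_X = a²·σ²_S = 6²·357.21 = 12859.56 (the additive constant 20.9 does not affect variance).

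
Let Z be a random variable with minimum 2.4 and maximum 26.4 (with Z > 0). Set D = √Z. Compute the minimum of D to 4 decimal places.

min(D) = 1.5492

√Z is increasing on this domain, so min(D) comes from min(Z) = 2.4: min(D) = √(2.4) ≈ 1.5492.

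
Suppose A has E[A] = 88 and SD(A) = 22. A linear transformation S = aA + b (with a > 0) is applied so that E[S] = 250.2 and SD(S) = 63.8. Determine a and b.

a = 2.9, b = -5

SD(S) = a·SD(A) (a > 0), so a = 63.8/22 = 2.9.
E[S] = a·E[A] + b, so b = 250.2 − 2.9·88 = -5.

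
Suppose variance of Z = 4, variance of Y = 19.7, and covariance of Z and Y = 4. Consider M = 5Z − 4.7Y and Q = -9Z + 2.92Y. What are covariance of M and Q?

covariance of M and Q = -222.7628

By bilinearity, covariance of M and Q = ac·variance of Z + bd·variance of Y + (ad+bc)·covariance of Z and Y, with a=5, b=-4.7, c=-9, d=2.92.
ac·variance of Z = 5·(-9)·4 = -180
bd·variance of Y = (-4.7)·2.92·19.7 = -270.3628
(ad+bc)·covariance of Z and Y = (56.9)·4 = 227.6
covariance of M and Q = -180 + (-270.3628) + 227.6 = -222.7628.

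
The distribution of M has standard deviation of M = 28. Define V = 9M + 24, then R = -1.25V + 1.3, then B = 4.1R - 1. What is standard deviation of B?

standard deviation of V = |9|·28 = 252.
standard deviation of R = |-1.25|·252 = 315.
standard deviation of B = |4.1|·315 = 1291.5.

standard deviation of B = 1291.5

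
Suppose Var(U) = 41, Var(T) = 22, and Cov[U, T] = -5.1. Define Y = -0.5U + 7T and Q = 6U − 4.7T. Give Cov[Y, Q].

Cov[Y, Q] = -1072.985

By bilinearity, Cov[Y, Q] = ac·Var(U) + bd·Var(T) + (ad+bc)·Cov[U, T], with a=-0.5, b=7, c=6, d=-4.7.
ac·Var(U) = (-0.5)·6·41 = -123
bd·Var(T) = 7·(-4.7)·22 = -723.8
(ad+bc)·Cov[U, T] = (44.35)·(-5.1) = -226.185
Cov[Y, Q] = -123 + (-723.8) + (-226.185) = -1072.985.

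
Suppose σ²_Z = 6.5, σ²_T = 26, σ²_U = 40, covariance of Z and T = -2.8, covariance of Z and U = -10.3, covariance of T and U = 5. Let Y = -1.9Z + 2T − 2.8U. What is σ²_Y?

σ²_Y = a²·σ²_Z + b²·σ²_T + c²·σ²_U + 2ab·covariance of Z and T + 2ac·covariance of Z and U + 2bc·covariance of T and U, with a = -1.9, b = 2, c = -2.8.
= 23.465 + 104 + 313.6 + 21.28 + (-109.592) + (-56)
= 296.753.

σ²_Y = 296.753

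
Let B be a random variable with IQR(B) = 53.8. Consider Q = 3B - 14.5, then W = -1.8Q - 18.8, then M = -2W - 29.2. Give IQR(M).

IQR(Q) = |3|·53.8 = 161.4.
IQR(W) = |-1.8|·161.4 = 290.52.
IQR(M) = |-2|·290.52 = 581.04.

IQR(M) = 581.04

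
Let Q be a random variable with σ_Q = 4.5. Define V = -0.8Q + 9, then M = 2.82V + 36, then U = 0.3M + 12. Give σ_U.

σ_U = 3.0456

σ_V = |-0.8|·4.5 = 3.6.
σ_M = |2.82|·3.6 = 10.152.
σ_U = |0.3|·10.152 = 3.0456.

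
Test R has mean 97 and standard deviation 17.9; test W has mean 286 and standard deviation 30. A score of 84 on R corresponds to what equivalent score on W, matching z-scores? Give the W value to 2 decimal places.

z = (84 − 97)/17.9 ≈ -0.7263.
W = 286 + z·30 = 286 + (84 − 97)·30/17.9 ≈ 264.21.

W = 264.21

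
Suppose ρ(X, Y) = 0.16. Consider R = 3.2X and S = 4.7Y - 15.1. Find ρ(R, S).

Linear rescalings preserve correlation up to sign; here the slopes 3.2 and 4.7 have the same sign, so ρ(R, S) = ρ(X, Y) = 0.16.

ρ(R, S) = 0.16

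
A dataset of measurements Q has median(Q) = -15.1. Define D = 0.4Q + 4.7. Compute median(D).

A linear map preserves order up to sign, so median(D) = a·median(Q) + b = 0.4·(-15.1) + 4.7 = -1.34.

median(D) = -1.34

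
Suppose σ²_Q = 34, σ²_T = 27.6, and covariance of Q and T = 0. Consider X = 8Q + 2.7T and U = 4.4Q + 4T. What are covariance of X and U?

covariance of X and U = 1494.88

By bilinearity, covariance of X and U = ac·σ²_Q + bd·σ²_T + (ad+bc)·covariance of Q and T, with a=8, b=2.7, c=4.4, d=4.
ac·σ²_Q = 8·4.4·34 = 1196.8
bd·σ²_T = 2.7·4·27.6 = 298.08
(ad+bc)·covariance of Q and T = (43.88)·0 = 0
covariance of X and U = 1196.8 + 298.08 + 0 = 1494.88.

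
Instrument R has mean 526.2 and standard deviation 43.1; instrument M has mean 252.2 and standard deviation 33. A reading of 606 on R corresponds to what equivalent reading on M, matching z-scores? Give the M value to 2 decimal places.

M = 313.30

z = (606 − 526.2)/43.1 ≈ 1.8515.
M = 252.2 + z·33 = 252.2 + (606 − 526.2)·33/43.1 ≈ 313.30.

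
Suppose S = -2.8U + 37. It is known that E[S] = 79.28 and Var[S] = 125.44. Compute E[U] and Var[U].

From S = -2.8U + 37: E[S] = a·E[U] + b, so E[U] = (E[S] − b)/a = (79.28 − 37)/(-2.8) = -15.1.
Var[S] = a²·Var[U], so Var[U] = 125.44/(-2.8)² = 16.

E[U] = -15.1, Var[U] = 16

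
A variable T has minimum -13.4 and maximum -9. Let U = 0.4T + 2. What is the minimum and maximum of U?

min(U) = -3.36, max(U) = -1.6

a = 0.4 > 0, so min(U) = a·min(T)+b = 0.4·(-13.4) + 2 = -3.36 and max(U) = 0.4·(-9) + 2 = -1.6.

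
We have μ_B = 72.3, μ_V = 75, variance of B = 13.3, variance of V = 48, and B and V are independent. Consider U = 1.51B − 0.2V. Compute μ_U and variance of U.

μ_U = 94.173, variance of U = 32.24533

μ_U = 1.51·μ_B + (-0.2)·μ_V = 1.51·72.3 + (-0.2)·75 = 94.173.
variance of U = a²·variance of B + b²·variance of V + 2ab·Cov(B, V) with a = 1.51, b = -0.2.
Independence gives Cov(B, V) = 0.
= 1.51²·13.3 + (-0.2)²·48 + 2·1.51·(-0.2)·0
= 30.32533 + 1.92 + 0 = 32.24533.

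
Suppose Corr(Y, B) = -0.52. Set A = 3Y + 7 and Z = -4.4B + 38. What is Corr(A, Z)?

Corr(A, Z) = 0.52

Linear rescalings preserve |correlation|; the slopes 3 and -4.4 have opposite signs, so the correlation flips sign: Corr(A, Z) = −Corr(Y, B) = 0.52.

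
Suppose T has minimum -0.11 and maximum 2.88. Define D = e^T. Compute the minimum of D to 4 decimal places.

e^T is increasing on this domain, so min(D) comes from min(T) = -0.11: min(D) = exp(-0.11) ≈ 0.8958.

min(D) = 0.8958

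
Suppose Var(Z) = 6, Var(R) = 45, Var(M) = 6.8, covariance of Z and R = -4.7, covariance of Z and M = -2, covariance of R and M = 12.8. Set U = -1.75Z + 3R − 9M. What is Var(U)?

Var(U) = 269.325

Var(U) = a²·Var(Z) + b²·Var(R) + c²·Var(M) + 2ab·covariance of Z and R + 2ac·covariance of Z and M + 2bc·covariance of R and M, with a = -1.75, b = 3, c = -9.
= 18.375 + 405 + 550.8 + 49.35 + (-63) + (-691.2)
= 269.325.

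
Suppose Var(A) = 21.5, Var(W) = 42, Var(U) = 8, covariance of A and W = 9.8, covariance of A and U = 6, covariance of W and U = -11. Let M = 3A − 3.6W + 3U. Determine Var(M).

Var(M) = a²·Var(A) + b²·Var(W) + c²·Var(U) + 2ab·covariance of A and W + 2ac·covariance of A and U + 2bc·covariance of W and U, with a = 3, b = -3.6, c = 3.
= 193.5 + 544.32 + 72 + (-211.68) + 108 + 237.6
= 943.74.

Var(M) = 943.74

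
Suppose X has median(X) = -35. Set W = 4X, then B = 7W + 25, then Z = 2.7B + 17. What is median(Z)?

median(Z) = -2561.5

median(W) = 4·(-35) = -140.
median(B) = 7·(-140) + 25 = -955.
median(Z) = 2.7·(-955) + 17 = -2561.5.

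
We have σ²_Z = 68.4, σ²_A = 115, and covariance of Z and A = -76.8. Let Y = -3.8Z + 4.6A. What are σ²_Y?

σ²_Y = 6106.024

σ²_Y = a²·σ²_Z + b²·σ²_A + 2ab·covariance of Z and A with a = -3.8, b = 4.6.
= (-3.8)²·68.4 + 4.6²·115 + 2·(-3.8)·4.6·(-76.8)
= 987.696 + 2433.4 + 2684.928 = 6106.024.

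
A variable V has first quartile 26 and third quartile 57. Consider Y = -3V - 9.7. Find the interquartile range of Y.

IQR of V = Q3 − Q1 = 57 − 26 = 31.
Under Y = aV + b, IQR(Y) = |a|·IQR(V) = |-3|·31 = 93 (shifts cancel; spread scales by |a|).

IQR(Y) = 93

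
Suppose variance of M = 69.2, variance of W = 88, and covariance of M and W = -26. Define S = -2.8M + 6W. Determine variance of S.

variance of S = a²·variance of M + b²·variance of W + 2ab·covariance of M and W with a = -2.8, b = 6.
= (-2.8)²·69.2 + 6²·88 + 2·(-2.8)·6·(-26)
= 542.528 + 3168 + 873.6 = 4584.128.

variance of S = 4584.128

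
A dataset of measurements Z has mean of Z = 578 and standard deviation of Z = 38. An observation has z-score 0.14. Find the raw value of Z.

Z = 583.32

Z = mean of Z + z·standard deviation of Z = 578 + 0.14·38 = 583.32.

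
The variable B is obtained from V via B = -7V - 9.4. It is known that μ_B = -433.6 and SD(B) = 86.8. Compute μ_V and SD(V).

From B = -7V - 9.4: μ_B = a·μ_V + b, so μ_V = (μ_B − b)/a = (-433.6 − (-9.4))/(-7) = 60.6.
SD(B) = |a|·SD(V), so SD(V) = 86.8/|-7| = 12.4.

μ_V = 60.6, SD(V) = 12.4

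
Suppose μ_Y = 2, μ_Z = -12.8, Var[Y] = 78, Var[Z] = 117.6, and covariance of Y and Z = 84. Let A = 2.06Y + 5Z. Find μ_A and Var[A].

μ_A = -59.88, Var[A] = 5001.4008

μ_A = 2.06·μ_Y + 5·μ_Z = 2.06·2 + 5·(-12.8) = -59.88.
Var[A] = a²·Var[Y] + b²·Var[Z] + 2ab·covariance of Y and Z with a = 2.06, b = 5.
= 2.06²·78 + 5²·117.6 + 2·2.06·5·84
= 331.0008 + 2940 + 1730.4 = 5001.4008.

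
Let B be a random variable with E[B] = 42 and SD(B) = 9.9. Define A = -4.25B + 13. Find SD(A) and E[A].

SD(A) = 42.075, E[A] = -165.5

A = -4.25B + 13 is linear with a = -4.25, b = 13.
SD(A) = |a|·SD(B) = |-4.25|·9.9 = 42.075.
E[A] = a·E[B] + b = (-4.25)·42 + 13 = -165.5.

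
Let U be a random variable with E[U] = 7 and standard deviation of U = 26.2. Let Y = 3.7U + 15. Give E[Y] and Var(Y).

Y = 3.7U + 15 is linear with a = 3.7, b = 15.
E[Y] = a·E[U] + b = 3.7·7 + 15 = 40.9.
Var(U) = 26.2² = 686.44.
Var(Y) = a²·Var(U) = 3.7²·686.44 = 9397.3636 (the additive constant 15 does not affect variance).

E[Y] = 40.9, Var(Y) = 9397.3636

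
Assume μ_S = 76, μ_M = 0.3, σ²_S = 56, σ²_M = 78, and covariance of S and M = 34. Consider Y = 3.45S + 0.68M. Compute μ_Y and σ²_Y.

μ_Y = 262.404, σ²_Y = 862.1352

μ_Y = 3.45·μ_S + 0.68·μ_M = 3.45·76 + 0.68·0.3 = 262.404.
σ²_Y = a²·σ²_S + b²·σ²_M + 2ab·covariance of S and M with a = 3.45, b = 0.68.
= 3.45²·56 + 0.68²·78 + 2·3.45·0.68·34
= 666.54 + 36.0672 + 159.528 = 862.1352.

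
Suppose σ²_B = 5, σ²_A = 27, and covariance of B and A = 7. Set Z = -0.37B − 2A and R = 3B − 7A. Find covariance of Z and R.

By bilinearity, covariance of Z and R = ac·σ²_B + bd·σ²_A + (ad+bc)·covariance of B and A, with a=-0.37, b=-2, c=3, d=-7.
ac·σ²_B = (-0.37)·3·5 = -5.55
bd·σ²_A = (-2)·(-7)·27 = 378
(ad+bc)·covariance of B and A = (-3.41)·7 = -23.87
covariance of Z and R = -5.55 + 378 + (-23.87) = 348.58.

covariance of Z and R = 348.58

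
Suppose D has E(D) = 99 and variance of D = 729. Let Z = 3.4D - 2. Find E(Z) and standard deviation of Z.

E(Z) = 334.6, standard deviation of Z = 91.8

Z = 3.4D - 2 is linear with a = 3.4, b = -2.
E(Z) = a·E(D) + b = 3.4·99 + (-2) = 334.6.
standard deviation of D = √729 = 27.
standard deviation of Z = |a|·standard deviation of D = |3.4|·27 = 91.8.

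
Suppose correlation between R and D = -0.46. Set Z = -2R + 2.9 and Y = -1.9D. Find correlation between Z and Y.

correlation between Z and Y = -0.46

Linear rescalings preserve correlation up to sign; here the slopes -2 and -1.9 have the same sign, so correlation between Z and Y = correlation between R and D = -0.46.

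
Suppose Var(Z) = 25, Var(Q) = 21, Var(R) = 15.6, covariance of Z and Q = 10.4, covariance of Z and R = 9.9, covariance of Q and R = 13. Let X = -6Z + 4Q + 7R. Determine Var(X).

Var(X) = 1397.6

Var(X) = a²·Var(Z) + b²·Var(Q) + c²·Var(R) + 2ab·covariance of Z and Q + 2ac·covariance of Z and R + 2bc·covariance of Q and R, with a = -6, b = 4, c = 7.
= 900 + 336 + 764.4 + (-499.2) + (-831.6) + 728
= 1397.6.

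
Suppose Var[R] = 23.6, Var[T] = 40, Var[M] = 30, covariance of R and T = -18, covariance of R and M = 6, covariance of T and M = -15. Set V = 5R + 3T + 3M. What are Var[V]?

Var[V] = a²·Var[R] + b²·Var[T] + c²·Var[M] + 2ab·covariance of R and T + 2ac·covariance of R and M + 2bc·covariance of T and M, with a = 5, b = 3, c = 3.
= 590 + 360 + 270 + (-540) + 180 + (-270)
= 590.

Var[V] = 590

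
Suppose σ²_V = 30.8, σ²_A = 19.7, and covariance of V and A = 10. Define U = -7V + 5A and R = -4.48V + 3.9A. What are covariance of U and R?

By bilinearity, covariance of U and R = ac·σ²_V + bd·σ²_A + (ad+bc)·covariance of V and A, with a=-7, b=5, c=-4.48, d=3.9.
ac·σ²_V = (-7)·(-4.48)·30.8 = 965.888
bd·σ²_A = 5·3.9·19.7 = 384.15
(ad+bc)·covariance of V and A = (-49.7)·10 = -497
covariance of U and R = 965.888 + 384.15 + (-497) = 853.038.

covariance of U and R = 853.038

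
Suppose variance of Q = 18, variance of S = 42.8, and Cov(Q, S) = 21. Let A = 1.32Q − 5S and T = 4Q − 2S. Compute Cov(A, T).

Cov(A, T) = 47.6

By bilinearity, Cov(A, T) = ac·variance of Q + bd·variance of S + (ad+bc)·Cov(Q, S), with a=1.32, b=-5, c=4, d=-2.
ac·variance of Q = 1.32·4·18 = 95.04
bd·variance of S = (-5)·(-2)·42.8 = 428
(ad+bc)·Cov(Q, S) = (-22.64)·21 = -475.44
Cov(A, T) = 95.04 + 428 + (-475.44) = 47.6.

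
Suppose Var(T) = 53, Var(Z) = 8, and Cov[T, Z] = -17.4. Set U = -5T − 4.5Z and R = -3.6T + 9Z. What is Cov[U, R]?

Cov[U, R] = 1131.12

By bilinearity, Cov[U, R] = ac·Var(T) + bd·Var(Z) + (ad+bc)·Cov[T, Z], with a=-5, b=-4.5, c=-3.6, d=9.
ac·Var(T) = (-5)·(-3.6)·53 = 954
bd·Var(Z) = (-4.5)·9·8 = -324
(ad+bc)·Cov[T, Z] = (-28.8)·(-17.4) = 501.12
Cov[U, R] = 954 + (-324) + 501.12 = 1131.12.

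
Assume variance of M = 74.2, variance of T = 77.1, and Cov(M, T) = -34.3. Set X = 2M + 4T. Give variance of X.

variance of X = a²·variance of M + b²·variance of T + 2ab·Cov(M, T) with a = 2, b = 4.
= 2²·74.2 + 4²·77.1 + 2·2·4·(-34.3)
= 296.8 + 1233.6 + (-548.8) = 981.6.

variance of X = 981.6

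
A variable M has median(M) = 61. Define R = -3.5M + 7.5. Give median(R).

median(R) = -206

A linear map preserves order up to sign, so median(R) = a·median(M) + b = (-3.5)·61 + 7.5 = -206.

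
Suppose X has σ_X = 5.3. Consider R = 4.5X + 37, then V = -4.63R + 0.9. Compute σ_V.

σ_V = 110.4255

σ_R = |4.5|·5.3 = 23.85.
σ_V = |-4.63|·23.85 = 110.4255.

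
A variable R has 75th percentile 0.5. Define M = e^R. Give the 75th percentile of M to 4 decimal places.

75th percentile of M = 1.6487

e^R is increasing, so P_{75}(M) = g(P_{75}(R)) ≈ 1.6487.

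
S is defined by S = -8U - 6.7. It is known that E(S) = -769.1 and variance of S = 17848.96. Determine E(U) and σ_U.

From S = -8U - 6.7: E(S) = a·E(U) + b, so E(U) = (E(S) − b)/a = (-769.1 − (-6.7))/(-8) = 95.3.
σ_S = √17848.96 = 133.6.
σ_S = |a|·σ_U, so σ_U = 133.6/|-8| = 16.7.

E(U) = 95.3, σ_U = 16.7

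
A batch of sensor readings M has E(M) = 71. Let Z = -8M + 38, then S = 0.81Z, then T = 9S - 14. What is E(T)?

E(Z) = (-8)·71 + 38 = -530.
E(S) = 0.81·(-530) = -429.3.
E(T) = 9·(-429.3) + (-14) = -3877.7.

E(T) = -3877.7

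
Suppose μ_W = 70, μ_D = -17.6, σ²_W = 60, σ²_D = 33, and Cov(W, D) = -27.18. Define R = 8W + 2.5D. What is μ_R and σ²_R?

μ_R = 8·μ_W + 2.5·μ_D = 8·70 + 2.5·(-17.6) = 516.
σ²_R = a²·σ²_W + b²·σ²_D + 2ab·Cov(W, D) with a = 8, b = 2.5.
= 8²·60 + 2.5²·33 + 2·8·2.5·(-27.18)
= 3840 + 206.25 + (-1087.2) = 2959.05.

μ_R = 516, σ²_R = 2959.05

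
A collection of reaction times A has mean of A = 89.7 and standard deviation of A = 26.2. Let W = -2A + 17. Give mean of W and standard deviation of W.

W = -2A + 17 is linear with a = -2, b = 17.
mean of W = a·mean of A + b = (-2)·89.7 + 17 = -162.4.
standard deviation of W = |a|·standard deviation of A = |-2|·26.2 = 52.4.

mean of W = -162.4, standard deviation of W = 52.4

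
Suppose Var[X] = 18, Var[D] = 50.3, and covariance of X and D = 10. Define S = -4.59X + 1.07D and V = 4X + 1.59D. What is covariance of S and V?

By bilinearity, covariance of S and V = ac·Var[X] + bd·Var[D] + (ad+bc)·covariance of X and D, with a=-4.59, b=1.07, c=4, d=1.59.
ac·Var[X] = (-4.59)·4·18 = -330.48
bd·Var[D] = 1.07·1.59·50.3 = 85.57539
(ad+bc)·covariance of X and D = (-3.0181)·10 = -30.181
covariance of S and V = -330.48 + 85.57539 + (-30.181) = -275.08561.

covariance of S and V = -275.08561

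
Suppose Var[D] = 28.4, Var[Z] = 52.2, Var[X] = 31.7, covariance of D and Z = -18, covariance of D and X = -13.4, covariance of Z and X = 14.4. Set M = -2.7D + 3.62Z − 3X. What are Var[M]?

Var[M] = a²·Var[D] + b²·Var[Z] + c²·Var[X] + 2ab·covariance of D and Z + 2ac·covariance of D and X + 2bc·covariance of Z and X, with a = -2.7, b = 3.62, c = -3.
= 207.036 + 684.04968 + 285.3 + 351.864 + (-217.08) + (-312.768)
= 998.40168.

Var[M] = 998.40168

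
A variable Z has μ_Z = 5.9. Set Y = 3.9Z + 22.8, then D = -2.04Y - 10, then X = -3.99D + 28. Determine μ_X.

μ_X = 440.775076

μ_Y = 3.9·5.9 + 22.8 = 45.81.
μ_D = (-2.04)·45.81 + (-10) = -103.4524.
μ_X = (-3.99)·(-103.4524) + 28 = 440.775076.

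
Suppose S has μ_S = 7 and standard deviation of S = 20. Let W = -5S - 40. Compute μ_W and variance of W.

μ_W = -75, variance of W = 10000

W = -5S - 40 is linear with a = -5, b = -40.
μ_W = a·μ_S + b = (-5)·7 + (-40) = -75.
variance of S = 20² = 400.
variance of W = a²·variance of S = (-5)²·400 = 10000 (the additive constant -40 does not affect variance).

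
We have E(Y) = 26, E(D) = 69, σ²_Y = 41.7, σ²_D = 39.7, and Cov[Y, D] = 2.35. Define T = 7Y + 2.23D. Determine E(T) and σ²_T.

E(T) = 335.87, σ²_T = 2314.09113

E(T) = 7·E(Y) + 2.23·E(D) = 7·26 + 2.23·69 = 335.87.
σ²_T = a²·σ²_Y + b²·σ²_D + 2ab·Cov[Y, D] with a = 7, b = 2.23.
= 7²·41.7 + 2.23²·39.7 + 2·7·2.23·2.35
= 2043.3 + 197.42413 + 73.367 = 2314.09113.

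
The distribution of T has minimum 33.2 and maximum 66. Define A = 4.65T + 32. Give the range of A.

Range of T = 66 − 33.2 = 32.8.
Range(A) = |a|·Range(T) = |4.65|·32.8 = 152.52.

Range(A) = 152.52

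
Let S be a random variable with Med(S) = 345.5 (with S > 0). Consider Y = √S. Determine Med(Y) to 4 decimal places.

√S is monotone on this domain, so Med(Y) = √(345.5) ≈ 18.5876.

Med(Y) = 18.5876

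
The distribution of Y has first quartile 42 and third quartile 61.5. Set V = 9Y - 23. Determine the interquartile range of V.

IQR(V) = 175.5

IQR of Y = Q3 − Q1 = 61.5 − 42 = 19.5.
Under V = aY + b, IQR(V) = |a|·IQR(Y) = |9|·19.5 = 175.5 (shifts cancel; spread scales by |a|).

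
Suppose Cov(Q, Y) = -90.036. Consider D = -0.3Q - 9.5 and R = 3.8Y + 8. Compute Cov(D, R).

Cov(D, R) = 102.64104

Cov(D, R) = a·c·Cov(Q, Y) = (-0.3)·3.8·(-90.036) = 102.64104. Additive constants drop out.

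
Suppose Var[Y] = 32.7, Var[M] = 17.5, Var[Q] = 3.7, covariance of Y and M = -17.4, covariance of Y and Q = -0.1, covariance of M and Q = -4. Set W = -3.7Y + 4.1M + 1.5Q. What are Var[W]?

Var[W] = 1229.989

Var[W] = a²·Var[Y] + b²·Var[M] + c²·Var[Q] + 2ab·covariance of Y and M + 2ac·covariance of Y and Q + 2bc·covariance of M and Q, with a = -3.7, b = 4.1, c = 1.5.
= 447.663 + 294.175 + 8.325 + 527.916 + 1.11 + (-49.2)
= 1229.989.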